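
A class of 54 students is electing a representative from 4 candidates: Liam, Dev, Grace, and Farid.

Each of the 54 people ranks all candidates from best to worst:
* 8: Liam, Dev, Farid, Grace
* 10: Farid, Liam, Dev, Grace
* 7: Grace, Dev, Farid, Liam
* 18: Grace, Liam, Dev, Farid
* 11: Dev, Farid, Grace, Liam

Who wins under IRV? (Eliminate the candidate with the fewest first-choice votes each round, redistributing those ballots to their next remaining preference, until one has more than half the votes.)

Round 1: Liam 8, Dev 11, Grace 25, Farid 10. Liam eliminated.
Round 2: Dev 19, Grace 25, Farid 10. Farid eliminated.
Round 3: Dev 29, Grace 25. Dev has a majority (≥28).

Dev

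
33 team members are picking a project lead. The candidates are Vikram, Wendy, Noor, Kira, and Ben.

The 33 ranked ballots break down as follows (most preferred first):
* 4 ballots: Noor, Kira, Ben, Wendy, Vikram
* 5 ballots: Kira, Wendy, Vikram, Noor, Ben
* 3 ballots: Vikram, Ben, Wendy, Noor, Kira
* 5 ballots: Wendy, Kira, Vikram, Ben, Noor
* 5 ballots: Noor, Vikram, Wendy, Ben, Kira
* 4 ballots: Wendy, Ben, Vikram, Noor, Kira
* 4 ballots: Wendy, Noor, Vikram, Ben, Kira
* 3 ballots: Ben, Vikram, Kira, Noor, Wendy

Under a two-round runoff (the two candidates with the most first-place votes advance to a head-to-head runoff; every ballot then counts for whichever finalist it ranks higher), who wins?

Wendy

Round 1 first-place votes: Vikram 3, Wendy 13, Noor 9, Kira 5, Ben 3. Wendy and Noor advance.
Runoff: Wendy is ranked above Noor on 21 ballots, Noor above Wendy on 12.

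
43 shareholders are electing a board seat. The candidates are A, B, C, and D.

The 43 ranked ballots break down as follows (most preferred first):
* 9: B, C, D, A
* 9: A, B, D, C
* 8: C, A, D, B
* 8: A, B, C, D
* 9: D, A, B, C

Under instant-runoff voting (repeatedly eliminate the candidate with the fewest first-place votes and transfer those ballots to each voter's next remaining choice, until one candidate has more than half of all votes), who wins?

Round 1: A 17, B 9, C 8, D 9. C eliminated.
Round 2: A 25, B 9, D 9. A has a majority (≥22).

A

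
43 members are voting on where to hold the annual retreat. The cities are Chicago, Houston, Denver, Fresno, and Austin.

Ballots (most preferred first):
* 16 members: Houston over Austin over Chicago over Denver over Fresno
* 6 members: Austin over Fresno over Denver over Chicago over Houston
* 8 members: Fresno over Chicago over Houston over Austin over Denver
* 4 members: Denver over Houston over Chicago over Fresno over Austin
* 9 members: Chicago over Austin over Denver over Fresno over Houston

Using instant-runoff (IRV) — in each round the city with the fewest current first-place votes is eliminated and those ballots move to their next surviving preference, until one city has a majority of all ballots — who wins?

Fresno

Round 1: Chicago 9, Houston 16, Denver 4, Fresno 8, Austin 6. Denver eliminated.
Round 2: Chicago 9, Houston 20, Fresno 8, Austin 6. Austin eliminated.
Round 3: Chicago 9, Houston 20, Fresno 14. Chicago eliminated.
Round 4: Houston 20, Fresno 23. Fresno has a majority (≥22).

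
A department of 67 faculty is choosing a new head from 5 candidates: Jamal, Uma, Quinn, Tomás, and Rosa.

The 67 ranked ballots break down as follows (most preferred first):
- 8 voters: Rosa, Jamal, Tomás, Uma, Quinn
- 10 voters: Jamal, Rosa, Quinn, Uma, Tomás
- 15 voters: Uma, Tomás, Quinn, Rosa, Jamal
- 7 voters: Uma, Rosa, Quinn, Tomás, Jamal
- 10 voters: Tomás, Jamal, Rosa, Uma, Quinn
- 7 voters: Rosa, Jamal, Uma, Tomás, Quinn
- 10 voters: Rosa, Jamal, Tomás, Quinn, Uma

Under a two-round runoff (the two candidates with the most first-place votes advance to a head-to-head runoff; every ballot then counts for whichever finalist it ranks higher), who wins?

Round 1 first-place votes: Jamal 10, Uma 22, Quinn 0, Tomás 10, Rosa 25. Rosa and Uma advance.
Runoff: Rosa is ranked above Uma on 45 ballots, Uma above Rosa on 22.

Rosa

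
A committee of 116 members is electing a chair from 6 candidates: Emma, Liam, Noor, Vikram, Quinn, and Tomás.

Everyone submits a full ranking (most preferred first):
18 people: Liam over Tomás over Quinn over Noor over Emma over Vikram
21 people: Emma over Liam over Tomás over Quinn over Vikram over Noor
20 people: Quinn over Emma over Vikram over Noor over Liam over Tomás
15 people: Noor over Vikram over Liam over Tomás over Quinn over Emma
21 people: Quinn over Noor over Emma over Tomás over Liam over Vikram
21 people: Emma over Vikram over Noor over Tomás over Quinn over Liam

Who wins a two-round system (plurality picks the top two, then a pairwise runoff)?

Quinn

Round 1 first-place votes: Emma 42, Liam 18, Noor 15, Vikram 0, Quinn 41, Tomás 0. Emma and Quinn advance.
Runoff: Emma is ranked above Quinn on 42 ballots, Quinn above Emma on 74.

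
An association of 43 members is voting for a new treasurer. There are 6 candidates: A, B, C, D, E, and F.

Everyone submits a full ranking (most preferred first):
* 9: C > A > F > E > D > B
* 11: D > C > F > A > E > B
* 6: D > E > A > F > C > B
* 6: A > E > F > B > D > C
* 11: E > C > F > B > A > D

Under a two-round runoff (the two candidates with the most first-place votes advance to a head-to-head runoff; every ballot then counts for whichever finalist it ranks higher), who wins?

Round 1 first-place votes: A 6, B 0, C 9, D 17, E 11, F 0. D and E advance.
Runoff: D is ranked above E on 17 ballots, E above D on 26.

E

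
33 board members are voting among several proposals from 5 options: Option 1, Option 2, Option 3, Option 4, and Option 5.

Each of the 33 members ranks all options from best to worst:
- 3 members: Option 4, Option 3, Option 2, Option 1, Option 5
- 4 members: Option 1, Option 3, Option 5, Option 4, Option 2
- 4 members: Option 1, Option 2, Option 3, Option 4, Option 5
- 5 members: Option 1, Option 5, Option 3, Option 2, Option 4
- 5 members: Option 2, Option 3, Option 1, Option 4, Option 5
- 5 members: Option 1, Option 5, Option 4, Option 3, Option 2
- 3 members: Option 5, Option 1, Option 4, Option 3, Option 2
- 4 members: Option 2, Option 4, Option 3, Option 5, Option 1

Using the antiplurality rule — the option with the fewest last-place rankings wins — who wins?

Option 3

Last-place votes: Option 1 4, Option 2 12, Option 3 0, Option 4 5, Option 5 12.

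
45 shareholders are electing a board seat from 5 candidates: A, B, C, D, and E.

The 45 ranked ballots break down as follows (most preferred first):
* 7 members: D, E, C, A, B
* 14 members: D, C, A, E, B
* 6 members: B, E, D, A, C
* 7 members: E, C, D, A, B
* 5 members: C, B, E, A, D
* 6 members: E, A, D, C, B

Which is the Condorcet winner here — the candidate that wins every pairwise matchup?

E vs A: 31–14
E vs B: 34–11
E vs C: 26–19
E vs D: 24–21
E beats every other candidate.

E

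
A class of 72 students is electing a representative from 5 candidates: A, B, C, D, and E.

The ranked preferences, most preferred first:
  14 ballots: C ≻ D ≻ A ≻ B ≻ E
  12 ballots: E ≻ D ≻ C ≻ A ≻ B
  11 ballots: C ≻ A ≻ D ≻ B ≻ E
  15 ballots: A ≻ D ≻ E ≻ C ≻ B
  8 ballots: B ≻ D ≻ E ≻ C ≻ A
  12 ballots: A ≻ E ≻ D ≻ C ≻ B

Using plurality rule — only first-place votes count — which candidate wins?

First-place votes: A 27, B 8, C 25, D 0, E 12.

A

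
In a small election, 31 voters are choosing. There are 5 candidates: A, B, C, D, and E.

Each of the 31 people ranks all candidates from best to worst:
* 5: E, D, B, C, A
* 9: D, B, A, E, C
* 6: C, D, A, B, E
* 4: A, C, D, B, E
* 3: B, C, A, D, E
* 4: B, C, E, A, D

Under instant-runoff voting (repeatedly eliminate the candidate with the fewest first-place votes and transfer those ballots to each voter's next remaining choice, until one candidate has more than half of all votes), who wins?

Round 1: A 4, B 7, C 6, D 9, E 5. A eliminated.
Round 2: B 7, C 10, D 9, E 5. E eliminated.
Round 3: B 7, C 10, D 14. B eliminated.
Round 4: C 17, D 14. C has a majority (≥16).

C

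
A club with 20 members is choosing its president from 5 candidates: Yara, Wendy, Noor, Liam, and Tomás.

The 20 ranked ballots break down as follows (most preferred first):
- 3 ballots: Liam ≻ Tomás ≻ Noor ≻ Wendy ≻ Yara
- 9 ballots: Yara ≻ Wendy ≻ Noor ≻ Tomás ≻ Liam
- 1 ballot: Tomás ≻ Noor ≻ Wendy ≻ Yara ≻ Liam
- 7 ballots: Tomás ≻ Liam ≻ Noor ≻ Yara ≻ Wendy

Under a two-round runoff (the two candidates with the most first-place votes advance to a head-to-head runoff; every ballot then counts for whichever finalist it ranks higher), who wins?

Tomás

Round 1 first-place votes: Yara 9, Wendy 0, Noor 0, Liam 3, Tomás 8. Yara and Tomás advance.
Runoff: Yara is ranked above Tomás on 9 ballots, Tomás above Yara on 11.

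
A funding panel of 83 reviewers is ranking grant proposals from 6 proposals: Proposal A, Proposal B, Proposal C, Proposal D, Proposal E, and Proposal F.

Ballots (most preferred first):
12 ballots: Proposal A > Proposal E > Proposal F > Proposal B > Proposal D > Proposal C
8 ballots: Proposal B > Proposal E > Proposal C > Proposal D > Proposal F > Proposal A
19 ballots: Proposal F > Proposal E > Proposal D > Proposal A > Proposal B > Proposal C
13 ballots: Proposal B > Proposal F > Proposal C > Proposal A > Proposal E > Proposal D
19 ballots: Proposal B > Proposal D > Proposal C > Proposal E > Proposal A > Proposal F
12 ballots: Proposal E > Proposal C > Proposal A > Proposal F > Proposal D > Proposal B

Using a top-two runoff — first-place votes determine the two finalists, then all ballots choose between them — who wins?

Round 1 first-place votes: Proposal A 12, Proposal B 40, Proposal C 0, Proposal D 0, Proposal E 12, Proposal F 19. Proposal B and Proposal F advance.
Runoff: Proposal B is ranked above Proposal F on 40 ballots, Proposal F above Proposal B on 43.

Proposal F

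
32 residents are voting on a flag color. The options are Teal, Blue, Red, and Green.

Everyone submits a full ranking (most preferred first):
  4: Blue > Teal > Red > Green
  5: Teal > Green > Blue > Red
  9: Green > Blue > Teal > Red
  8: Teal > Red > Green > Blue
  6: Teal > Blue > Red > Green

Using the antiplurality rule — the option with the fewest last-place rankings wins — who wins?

Teal

Last-place votes: Teal 0, Blue 8, Red 14, Green 10.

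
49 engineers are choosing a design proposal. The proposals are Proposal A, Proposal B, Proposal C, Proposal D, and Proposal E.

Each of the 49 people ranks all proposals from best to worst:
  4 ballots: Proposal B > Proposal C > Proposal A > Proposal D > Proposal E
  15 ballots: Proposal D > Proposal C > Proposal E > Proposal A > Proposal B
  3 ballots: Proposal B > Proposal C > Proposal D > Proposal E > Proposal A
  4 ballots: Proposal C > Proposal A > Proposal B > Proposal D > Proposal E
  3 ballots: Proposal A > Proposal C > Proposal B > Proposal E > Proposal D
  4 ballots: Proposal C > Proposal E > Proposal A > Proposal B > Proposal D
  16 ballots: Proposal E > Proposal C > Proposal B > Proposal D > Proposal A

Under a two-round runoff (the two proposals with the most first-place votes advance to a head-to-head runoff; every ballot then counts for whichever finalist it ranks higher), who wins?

Round 1 first-place votes: Proposal A 3, Proposal B 7, Proposal C 8, Proposal D 15, Proposal E 16. Proposal E and Proposal D advance.
Runoff: Proposal E is ranked above Proposal D on 23 ballots, Proposal D above Proposal E on 26.

Proposal D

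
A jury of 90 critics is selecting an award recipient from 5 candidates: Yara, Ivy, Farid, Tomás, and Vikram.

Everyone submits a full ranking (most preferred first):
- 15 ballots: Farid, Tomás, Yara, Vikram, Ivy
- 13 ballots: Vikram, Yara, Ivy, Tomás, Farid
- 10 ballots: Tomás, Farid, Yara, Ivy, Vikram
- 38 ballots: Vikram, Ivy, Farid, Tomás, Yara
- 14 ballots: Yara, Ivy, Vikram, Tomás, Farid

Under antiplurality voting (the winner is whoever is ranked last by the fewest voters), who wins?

Last-place votes: Yara 38, Ivy 15, Farid 27, Tomás 0, Vikram 10.

Tomás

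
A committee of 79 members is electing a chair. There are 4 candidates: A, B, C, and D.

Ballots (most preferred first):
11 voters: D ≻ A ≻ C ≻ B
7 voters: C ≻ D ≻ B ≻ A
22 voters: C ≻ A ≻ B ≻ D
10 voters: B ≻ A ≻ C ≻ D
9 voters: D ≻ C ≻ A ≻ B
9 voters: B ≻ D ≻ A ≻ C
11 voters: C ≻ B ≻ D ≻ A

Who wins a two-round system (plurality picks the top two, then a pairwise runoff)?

C

Round 1 first-place votes: A 0, B 19, C 40, D 20. C and D advance.
Runoff: C is ranked above D on 50 ballots, D above C on 29.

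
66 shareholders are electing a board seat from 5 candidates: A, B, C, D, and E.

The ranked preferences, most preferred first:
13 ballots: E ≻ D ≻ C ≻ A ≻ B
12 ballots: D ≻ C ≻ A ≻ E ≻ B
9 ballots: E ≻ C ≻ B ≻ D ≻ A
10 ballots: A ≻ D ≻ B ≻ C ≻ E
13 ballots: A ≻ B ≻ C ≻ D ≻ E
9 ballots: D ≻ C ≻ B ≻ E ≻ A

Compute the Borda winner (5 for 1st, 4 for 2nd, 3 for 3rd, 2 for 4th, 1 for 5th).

D

A: 13×2 + 12×3 + 9×1 + 10×5 + 13×5 + 9×1 = 195
B: 13×1 + 12×1 + 9×3 + 10×3 + 13×4 + 9×3 = 161
C: 13×3 + 12×4 + 9×4 + 10×2 + 13×3 + 9×4 = 218
D: 13×4 + 12×5 + 9×2 + 10×4 + 13×2 + 9×5 = 241
E: 13×5 + 12×2 + 9×5 + 10×1 + 13×1 + 9×2 = 175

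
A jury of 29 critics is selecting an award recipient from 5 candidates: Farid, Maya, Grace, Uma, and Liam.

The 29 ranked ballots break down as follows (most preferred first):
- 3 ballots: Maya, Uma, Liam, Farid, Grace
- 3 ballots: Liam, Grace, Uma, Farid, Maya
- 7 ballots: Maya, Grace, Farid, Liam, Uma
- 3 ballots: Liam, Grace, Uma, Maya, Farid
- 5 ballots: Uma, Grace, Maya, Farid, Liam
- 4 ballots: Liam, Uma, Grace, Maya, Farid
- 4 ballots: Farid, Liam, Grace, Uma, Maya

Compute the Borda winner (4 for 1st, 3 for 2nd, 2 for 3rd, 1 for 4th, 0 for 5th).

Farid: 3×1 + 3×1 + 7×2 + 3×0 + 5×1 + 4×0 + 4×4 = 41
Maya: 3×4 + 3×0 + 7×4 + 3×1 + 5×2 + 4×1 + 4×0 = 57
Grace: 3×0 + 3×3 + 7×3 + 3×3 + 5×3 + 4×2 + 4×2 = 70
Uma: 3×3 + 3×2 + 7×0 + 3×2 + 5×4 + 4×3 + 4×1 = 57
Liam: 3×2 + 3×4 + 7×1 + 3×4 + 5×0 + 4×4 + 4×3 = 65

Grace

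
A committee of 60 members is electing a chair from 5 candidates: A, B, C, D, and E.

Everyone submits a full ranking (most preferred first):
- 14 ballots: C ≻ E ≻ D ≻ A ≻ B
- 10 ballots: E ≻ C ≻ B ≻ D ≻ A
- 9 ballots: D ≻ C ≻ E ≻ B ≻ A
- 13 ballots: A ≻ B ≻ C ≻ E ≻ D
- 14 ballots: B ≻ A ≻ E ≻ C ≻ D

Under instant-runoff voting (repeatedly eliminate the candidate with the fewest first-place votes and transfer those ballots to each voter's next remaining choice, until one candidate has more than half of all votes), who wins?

C

Round 1: A 13, B 14, C 14, D 9, E 10. D eliminated.
Round 2: A 13, B 14, C 23, E 10. E eliminated.
Round 3: A 13, B 14, C 33. C has a majority (≥31).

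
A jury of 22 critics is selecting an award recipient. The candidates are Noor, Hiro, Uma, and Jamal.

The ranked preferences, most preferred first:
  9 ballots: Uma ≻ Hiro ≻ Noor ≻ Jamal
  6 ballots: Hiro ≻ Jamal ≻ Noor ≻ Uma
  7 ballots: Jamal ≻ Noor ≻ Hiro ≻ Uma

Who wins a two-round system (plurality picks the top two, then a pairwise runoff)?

Jamal

Round 1 first-place votes: Noor 0, Hiro 6, Uma 9, Jamal 7. Uma and Jamal advance.
Runoff: Uma is ranked above Jamal on 9 ballots, Jamal above Uma on 13.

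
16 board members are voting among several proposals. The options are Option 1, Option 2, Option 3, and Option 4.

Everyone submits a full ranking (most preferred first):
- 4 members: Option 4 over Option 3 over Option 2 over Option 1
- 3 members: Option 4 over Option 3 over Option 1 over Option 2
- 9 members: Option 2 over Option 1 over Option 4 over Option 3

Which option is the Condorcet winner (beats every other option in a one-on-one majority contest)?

Option 2 vs Option 1: 13–3
Option 2 vs Option 3: 9–7
Option 2 vs Option 4: 9–7
Option 2 beats every other option.

Option 2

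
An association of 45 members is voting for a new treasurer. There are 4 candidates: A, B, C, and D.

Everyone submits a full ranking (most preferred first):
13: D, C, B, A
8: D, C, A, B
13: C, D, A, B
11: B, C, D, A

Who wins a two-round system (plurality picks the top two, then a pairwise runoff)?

Round 1 first-place votes: A 0, B 11, C 13, D 21. D and C advance.
Runoff: D is ranked above C on 21 ballots, C above D on 24.

C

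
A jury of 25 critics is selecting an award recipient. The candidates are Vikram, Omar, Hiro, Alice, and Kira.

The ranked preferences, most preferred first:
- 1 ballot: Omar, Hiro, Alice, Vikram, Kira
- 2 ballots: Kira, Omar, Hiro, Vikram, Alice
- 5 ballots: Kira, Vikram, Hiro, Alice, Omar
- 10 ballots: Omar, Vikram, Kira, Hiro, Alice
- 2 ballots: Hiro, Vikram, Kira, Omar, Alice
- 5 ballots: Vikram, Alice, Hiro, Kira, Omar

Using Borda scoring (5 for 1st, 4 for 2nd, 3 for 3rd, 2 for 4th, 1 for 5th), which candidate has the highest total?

Vikram: 1×2 + 2×2 + 5×4 + 10×4 + 2×4 + 5×5 = 99
Omar: 1×5 + 2×4 + 5×1 + 10×5 + 2×2 + 5×1 = 77
Hiro: 1×4 + 2×3 + 5×3 + 10×2 + 2×5 + 5×3 = 70
Alice: 1×3 + 2×1 + 5×2 + 10×1 + 2×1 + 5×4 = 47
Kira: 1×1 + 2×5 + 5×5 + 10×3 + 2×3 + 5×2 = 82

Vikram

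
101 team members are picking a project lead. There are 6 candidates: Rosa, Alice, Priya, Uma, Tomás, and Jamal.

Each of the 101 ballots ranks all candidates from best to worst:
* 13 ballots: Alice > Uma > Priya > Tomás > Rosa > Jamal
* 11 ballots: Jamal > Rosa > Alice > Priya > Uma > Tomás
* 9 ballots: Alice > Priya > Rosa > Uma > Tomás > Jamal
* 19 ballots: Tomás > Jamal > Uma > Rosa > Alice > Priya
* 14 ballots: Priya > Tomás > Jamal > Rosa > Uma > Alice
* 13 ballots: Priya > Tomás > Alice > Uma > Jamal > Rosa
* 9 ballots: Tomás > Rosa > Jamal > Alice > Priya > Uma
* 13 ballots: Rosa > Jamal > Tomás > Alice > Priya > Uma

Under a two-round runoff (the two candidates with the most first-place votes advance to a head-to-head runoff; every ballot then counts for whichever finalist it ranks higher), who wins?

Priya

Round 1 first-place votes: Rosa 13, Alice 22, Priya 27, Uma 0, Tomás 28, Jamal 11. Tomás and Priya advance.
Runoff: Tomás is ranked above Priya on 41 ballots, Priya above Tomás on 60.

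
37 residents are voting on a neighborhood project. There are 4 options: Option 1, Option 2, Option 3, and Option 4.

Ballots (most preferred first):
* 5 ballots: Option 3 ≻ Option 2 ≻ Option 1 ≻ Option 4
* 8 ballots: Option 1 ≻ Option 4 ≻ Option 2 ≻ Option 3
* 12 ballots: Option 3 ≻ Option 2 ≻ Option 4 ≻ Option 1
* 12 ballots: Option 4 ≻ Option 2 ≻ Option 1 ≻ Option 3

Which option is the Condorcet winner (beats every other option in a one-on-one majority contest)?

Option 4

Option 4 vs Option 1: 24–13
Option 4 vs Option 2: 20–17
Option 4 vs Option 3: 20–17
Option 4 beats every other option.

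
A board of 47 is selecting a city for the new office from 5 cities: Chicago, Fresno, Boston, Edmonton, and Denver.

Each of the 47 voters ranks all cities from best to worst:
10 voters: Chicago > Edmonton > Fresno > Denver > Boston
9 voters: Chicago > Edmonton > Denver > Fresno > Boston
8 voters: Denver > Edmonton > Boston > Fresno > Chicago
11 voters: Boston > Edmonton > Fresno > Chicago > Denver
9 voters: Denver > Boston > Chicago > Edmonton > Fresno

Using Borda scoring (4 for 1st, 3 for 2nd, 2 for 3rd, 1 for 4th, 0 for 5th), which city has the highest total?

Chicago: 10×4 + 9×4 + 8×0 + 11×1 + 9×2 = 105
Fresno: 10×2 + 9×1 + 8×1 + 11×2 + 9×0 = 59
Boston: 10×0 + 9×0 + 8×2 + 11×4 + 9×3 = 87
Edmonton: 10×3 + 9×3 + 8×3 + 11×3 + 9×1 = 123
Denver: 10×1 + 9×2 + 8×4 + 11×0 + 9×4 = 96

Edmonton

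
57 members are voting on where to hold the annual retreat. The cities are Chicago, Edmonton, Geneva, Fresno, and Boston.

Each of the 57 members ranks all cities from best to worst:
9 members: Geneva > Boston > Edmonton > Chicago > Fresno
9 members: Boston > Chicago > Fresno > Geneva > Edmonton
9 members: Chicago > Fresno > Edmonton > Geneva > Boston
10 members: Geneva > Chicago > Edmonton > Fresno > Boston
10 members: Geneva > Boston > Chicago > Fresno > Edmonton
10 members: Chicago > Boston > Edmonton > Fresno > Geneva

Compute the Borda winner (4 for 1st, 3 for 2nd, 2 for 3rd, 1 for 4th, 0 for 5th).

Chicago: 9×1 + 9×3 + 9×4 + 10×3 + 10×2 + 10×4 = 162
Edmonton: 9×2 + 9×0 + 9×2 + 10×2 + 10×0 + 10×2 = 76
Geneva: 9×4 + 9×1 + 9×1 + 10×4 + 10×4 + 10×0 = 134
Fresno: 9×0 + 9×2 + 9×3 + 10×1 + 10×1 + 10×1 = 75
Boston: 9×3 + 9×4 + 9×0 + 10×0 + 10×3 + 10×3 = 123

Chicago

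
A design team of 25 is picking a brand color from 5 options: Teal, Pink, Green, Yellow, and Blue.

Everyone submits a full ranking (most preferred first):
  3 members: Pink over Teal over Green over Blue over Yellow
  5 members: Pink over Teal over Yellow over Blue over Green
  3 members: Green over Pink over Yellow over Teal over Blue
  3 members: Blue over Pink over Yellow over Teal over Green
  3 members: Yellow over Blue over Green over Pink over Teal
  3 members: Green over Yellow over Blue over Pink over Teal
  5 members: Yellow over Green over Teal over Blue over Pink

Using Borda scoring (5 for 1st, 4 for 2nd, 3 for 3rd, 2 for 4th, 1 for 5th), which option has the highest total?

Yellow

Teal: 3×4 + 5×4 + 3×2 + 3×2 + 3×1 + 3×1 + 5×3 = 65
Pink: 3×5 + 5×5 + 3×4 + 3×4 + 3×2 + 3×2 + 5×1 = 81
Green: 3×3 + 5×1 + 3×5 + 3×1 + 3×3 + 3×5 + 5×4 = 76
Yellow: 3×1 + 5×3 + 3×3 + 3×3 + 3×5 + 3×4 + 5×5 = 88
Blue: 3×2 + 5×2 + 3×1 + 3×5 + 3×4 + 3×3 + 5×2 = 65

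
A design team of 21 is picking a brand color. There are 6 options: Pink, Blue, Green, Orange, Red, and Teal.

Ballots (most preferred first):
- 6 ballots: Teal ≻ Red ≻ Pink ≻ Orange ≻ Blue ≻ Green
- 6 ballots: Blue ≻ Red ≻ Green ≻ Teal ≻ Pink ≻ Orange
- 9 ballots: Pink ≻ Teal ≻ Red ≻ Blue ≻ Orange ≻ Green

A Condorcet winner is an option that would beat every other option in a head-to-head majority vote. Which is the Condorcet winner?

Teal vs Pink: 12–9
Teal vs Blue: 15–6
Teal vs Green: 15–6
Teal vs Orange: 21–0
Teal vs Red: 15–6
Teal beats every other option.

Teal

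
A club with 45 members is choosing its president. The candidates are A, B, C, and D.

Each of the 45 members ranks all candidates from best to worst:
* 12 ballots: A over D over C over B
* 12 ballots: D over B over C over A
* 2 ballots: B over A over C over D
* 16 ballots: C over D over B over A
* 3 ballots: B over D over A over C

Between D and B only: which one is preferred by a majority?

D is ranked above B on 40 ballots; B above D on 5.

D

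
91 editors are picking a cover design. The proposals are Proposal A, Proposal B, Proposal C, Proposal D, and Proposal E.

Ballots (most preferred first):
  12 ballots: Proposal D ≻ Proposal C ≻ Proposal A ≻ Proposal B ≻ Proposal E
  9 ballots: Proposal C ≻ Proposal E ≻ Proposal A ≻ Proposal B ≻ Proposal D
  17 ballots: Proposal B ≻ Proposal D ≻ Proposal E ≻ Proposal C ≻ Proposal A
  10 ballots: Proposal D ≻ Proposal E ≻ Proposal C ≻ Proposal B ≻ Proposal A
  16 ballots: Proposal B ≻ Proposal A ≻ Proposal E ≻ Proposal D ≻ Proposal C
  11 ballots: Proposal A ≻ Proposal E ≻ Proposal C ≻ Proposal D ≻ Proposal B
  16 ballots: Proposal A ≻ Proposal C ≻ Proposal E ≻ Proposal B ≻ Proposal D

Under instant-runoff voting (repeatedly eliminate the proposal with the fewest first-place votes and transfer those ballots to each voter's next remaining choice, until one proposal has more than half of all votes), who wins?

Round 1: Proposal A 27, Proposal B 33, Proposal C 9, Proposal D 22, Proposal E 0. Proposal E eliminated.
Round 2: Proposal A 27, Proposal B 33, Proposal C 9, Proposal D 22. Proposal C eliminated.
Round 3: Proposal A 36, Proposal B 33, Proposal D 22. Proposal D eliminated.
Round 4: Proposal A 48, Proposal B 43. Proposal A has a majority (≥46).

Proposal A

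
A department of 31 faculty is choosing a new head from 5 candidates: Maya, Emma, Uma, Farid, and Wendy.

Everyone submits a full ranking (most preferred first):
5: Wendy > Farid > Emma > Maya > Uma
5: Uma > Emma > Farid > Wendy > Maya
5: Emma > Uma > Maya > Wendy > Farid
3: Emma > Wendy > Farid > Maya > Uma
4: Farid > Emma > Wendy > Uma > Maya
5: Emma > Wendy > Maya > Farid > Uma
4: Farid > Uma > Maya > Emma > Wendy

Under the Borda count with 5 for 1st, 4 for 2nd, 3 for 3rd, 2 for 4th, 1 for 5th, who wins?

Maya: 5×2 + 5×1 + 5×3 + 3×2 + 4×1 + 5×3 + 4×3 = 67
Emma: 5×3 + 5×4 + 5×5 + 3×5 + 4×4 + 5×5 + 4×2 = 124
Uma: 5×1 + 5×5 + 5×4 + 3×1 + 4×2 + 5×1 + 4×4 = 82
Farid: 5×4 + 5×3 + 5×1 + 3×3 + 4×5 + 5×2 + 4×5 = 99
Wendy: 5×5 + 5×2 + 5×2 + 3×4 + 4×3 + 5×4 + 4×1 = 93

Emma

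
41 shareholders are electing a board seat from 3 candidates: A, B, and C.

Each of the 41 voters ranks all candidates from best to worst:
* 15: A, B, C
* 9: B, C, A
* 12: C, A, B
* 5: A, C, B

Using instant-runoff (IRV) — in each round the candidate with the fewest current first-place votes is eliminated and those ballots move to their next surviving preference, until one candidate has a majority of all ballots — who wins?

Round 1: A 20, B 9, C 12. B eliminated.
Round 2: A 20, C 21. C has a majority (≥21).

C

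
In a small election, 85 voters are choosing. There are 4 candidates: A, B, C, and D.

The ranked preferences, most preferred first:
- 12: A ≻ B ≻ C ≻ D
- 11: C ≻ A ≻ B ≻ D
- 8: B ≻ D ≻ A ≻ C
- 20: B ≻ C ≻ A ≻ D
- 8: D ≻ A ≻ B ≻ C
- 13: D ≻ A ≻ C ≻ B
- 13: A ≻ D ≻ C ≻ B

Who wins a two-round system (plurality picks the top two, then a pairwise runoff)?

Round 1 first-place votes: A 25, B 28, C 11, D 21. B and A advance.
Runoff: B is ranked above A on 28 ballots, A above B on 57.

A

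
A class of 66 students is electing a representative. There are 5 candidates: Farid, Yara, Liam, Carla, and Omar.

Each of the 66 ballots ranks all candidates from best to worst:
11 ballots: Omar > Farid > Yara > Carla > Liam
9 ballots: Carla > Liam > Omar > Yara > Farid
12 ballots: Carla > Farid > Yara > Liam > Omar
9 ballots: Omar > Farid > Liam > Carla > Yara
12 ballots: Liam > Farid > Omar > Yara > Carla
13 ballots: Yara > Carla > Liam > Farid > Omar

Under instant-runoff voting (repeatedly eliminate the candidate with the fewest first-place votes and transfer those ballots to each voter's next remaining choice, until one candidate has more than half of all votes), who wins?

Round 1: Farid 0, Yara 13, Liam 12, Carla 21, Omar 20. Farid eliminated.
Round 2: Yara 13, Liam 12, Carla 21, Omar 20. Liam eliminated.
Round 3: Yara 13, Carla 21, Omar 32. Yara eliminated.
Round 4: Carla 34, Omar 32. Carla has a majority (≥34).

Carla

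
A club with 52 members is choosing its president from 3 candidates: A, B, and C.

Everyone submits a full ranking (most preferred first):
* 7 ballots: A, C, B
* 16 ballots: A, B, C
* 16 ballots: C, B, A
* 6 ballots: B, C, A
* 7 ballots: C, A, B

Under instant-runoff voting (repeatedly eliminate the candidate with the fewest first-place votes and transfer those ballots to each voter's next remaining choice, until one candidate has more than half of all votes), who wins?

Round 1: A 23, B 6, C 23. B eliminated.
Round 2: A 23, C 29. C has a majority (≥27).

C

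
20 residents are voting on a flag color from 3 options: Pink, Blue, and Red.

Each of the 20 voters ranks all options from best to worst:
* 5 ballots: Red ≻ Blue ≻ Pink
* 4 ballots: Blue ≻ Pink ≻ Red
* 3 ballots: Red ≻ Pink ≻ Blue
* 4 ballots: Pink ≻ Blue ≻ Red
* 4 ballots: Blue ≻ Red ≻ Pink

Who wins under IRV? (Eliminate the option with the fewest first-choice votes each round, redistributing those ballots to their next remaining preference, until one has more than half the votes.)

Round 1: Pink 4, Blue 8, Red 8. Pink eliminated.
Round 2: Blue 12, Red 8. Blue has a majority (≥11).

Blue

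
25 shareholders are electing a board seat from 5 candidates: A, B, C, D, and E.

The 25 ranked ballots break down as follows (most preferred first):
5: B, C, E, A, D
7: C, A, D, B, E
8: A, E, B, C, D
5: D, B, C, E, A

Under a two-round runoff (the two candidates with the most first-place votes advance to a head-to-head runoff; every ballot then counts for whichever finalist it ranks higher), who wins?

Round 1 first-place votes: A 8, B 5, C 7, D 5, E 0. A and C advance.
Runoff: A is ranked above C on 8 ballots, C above A on 17.

C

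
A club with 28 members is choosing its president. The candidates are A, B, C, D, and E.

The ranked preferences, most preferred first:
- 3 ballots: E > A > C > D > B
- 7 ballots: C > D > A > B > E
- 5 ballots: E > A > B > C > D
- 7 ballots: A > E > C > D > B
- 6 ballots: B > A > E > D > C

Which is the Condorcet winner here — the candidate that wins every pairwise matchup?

A vs B: 22–6
A vs C: 21–7
A vs D: 21–7
A vs E: 20–8
A beats every other candidate.

A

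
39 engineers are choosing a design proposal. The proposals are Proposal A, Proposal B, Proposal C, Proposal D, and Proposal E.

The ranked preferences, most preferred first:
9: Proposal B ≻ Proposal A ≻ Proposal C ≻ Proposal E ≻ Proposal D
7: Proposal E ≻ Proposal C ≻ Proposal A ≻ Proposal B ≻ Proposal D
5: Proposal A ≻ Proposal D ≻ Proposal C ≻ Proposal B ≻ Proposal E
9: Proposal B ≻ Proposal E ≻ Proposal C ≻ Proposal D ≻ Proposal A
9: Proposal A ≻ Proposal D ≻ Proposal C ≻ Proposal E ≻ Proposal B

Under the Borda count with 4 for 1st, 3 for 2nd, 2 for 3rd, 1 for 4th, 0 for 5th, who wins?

Proposal A

Proposal A: 9×3 + 7×2 + 5×4 + 9×0 + 9×4 = 97
Proposal B: 9×4 + 7×1 + 5×1 + 9×4 + 9×0 = 84
Proposal C: 9×2 + 7×3 + 5×2 + 9×2 + 9×2 = 85
Proposal D: 9×0 + 7×0 + 5×3 + 9×1 + 9×3 = 51
Proposal E: 9×1 + 7×4 + 5×0 + 9×3 + 9×1 = 73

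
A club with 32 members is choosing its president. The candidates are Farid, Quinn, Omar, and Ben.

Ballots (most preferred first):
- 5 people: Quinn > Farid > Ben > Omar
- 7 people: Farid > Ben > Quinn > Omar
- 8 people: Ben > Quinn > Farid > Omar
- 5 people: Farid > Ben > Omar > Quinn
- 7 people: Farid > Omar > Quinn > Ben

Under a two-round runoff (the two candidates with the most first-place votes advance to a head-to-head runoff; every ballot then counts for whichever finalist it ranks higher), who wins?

Farid

Round 1 first-place votes: Farid 19, Quinn 5, Omar 0, Ben 8. Farid and Ben advance.
Runoff: Farid is ranked above Ben on 24 ballots, Ben above Farid on 8.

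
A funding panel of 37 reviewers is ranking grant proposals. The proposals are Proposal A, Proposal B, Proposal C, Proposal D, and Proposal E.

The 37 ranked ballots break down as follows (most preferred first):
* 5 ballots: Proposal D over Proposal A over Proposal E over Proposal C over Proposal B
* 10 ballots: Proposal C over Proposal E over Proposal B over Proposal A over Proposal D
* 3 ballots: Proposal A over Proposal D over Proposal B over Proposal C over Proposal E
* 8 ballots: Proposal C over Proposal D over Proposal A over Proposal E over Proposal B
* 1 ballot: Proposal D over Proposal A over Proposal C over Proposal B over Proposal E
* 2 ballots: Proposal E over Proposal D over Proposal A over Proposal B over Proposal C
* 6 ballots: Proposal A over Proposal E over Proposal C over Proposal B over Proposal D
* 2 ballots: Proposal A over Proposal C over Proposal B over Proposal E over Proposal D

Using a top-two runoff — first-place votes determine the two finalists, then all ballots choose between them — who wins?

Proposal A

Round 1 first-place votes: Proposal A 11, Proposal B 0, Proposal C 18, Proposal D 6, Proposal E 2. Proposal C and Proposal A advance.
Runoff: Proposal C is ranked above Proposal A on 18 ballots, Proposal A above Proposal C on 19.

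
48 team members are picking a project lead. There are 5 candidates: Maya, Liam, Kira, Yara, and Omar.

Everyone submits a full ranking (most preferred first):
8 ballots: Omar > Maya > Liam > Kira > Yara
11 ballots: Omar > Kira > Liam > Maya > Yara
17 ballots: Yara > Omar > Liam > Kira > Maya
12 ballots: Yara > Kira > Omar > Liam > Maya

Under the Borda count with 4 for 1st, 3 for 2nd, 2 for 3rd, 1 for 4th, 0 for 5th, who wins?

Maya: 8×3 + 11×1 + 17×0 + 12×0 = 35
Liam: 8×2 + 11×2 + 17×2 + 12×1 = 84
Kira: 8×1 + 11×3 + 17×1 + 12×3 = 94
Yara: 8×0 + 11×0 + 17×4 + 12×4 = 116
Omar: 8×4 + 11×4 + 17×3 + 12×2 = 151

Omar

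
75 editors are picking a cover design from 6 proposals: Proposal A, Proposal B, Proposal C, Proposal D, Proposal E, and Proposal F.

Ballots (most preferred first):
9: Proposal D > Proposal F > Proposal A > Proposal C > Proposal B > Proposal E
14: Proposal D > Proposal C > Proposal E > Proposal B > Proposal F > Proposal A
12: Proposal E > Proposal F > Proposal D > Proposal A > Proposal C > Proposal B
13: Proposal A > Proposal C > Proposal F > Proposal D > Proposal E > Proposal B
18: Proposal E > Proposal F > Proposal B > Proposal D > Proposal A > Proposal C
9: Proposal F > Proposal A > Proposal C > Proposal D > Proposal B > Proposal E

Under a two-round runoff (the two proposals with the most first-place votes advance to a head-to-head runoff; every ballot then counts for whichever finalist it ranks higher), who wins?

Round 1 first-place votes: Proposal A 13, Proposal B 0, Proposal C 0, Proposal D 23, Proposal E 30, Proposal F 9. Proposal E and Proposal D advance.
Runoff: Proposal E is ranked above Proposal D on 30 ballots, Proposal D above Proposal E on 45.

Proposal D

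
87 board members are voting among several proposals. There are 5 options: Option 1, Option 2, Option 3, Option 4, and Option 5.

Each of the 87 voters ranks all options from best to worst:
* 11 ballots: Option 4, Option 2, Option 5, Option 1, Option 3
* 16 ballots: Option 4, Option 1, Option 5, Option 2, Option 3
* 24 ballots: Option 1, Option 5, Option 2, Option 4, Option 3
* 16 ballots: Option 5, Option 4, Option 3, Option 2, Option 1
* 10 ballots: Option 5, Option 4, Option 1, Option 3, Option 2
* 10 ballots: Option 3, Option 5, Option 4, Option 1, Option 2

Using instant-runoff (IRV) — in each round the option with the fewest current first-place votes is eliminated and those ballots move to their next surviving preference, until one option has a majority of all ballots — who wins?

Option 5

Round 1: Option 1 24, Option 2 0, Option 3 10, Option 4 27, Option 5 26. Option 2 eliminated.
Round 2: Option 1 24, Option 3 10, Option 4 27, Option 5 26. Option 3 eliminated.
Round 3: Option 1 24, Option 4 27, Option 5 36. Option 1 eliminated.
Round 4: Option 4 27, Option 5 60. Option 5 has a majority (≥44).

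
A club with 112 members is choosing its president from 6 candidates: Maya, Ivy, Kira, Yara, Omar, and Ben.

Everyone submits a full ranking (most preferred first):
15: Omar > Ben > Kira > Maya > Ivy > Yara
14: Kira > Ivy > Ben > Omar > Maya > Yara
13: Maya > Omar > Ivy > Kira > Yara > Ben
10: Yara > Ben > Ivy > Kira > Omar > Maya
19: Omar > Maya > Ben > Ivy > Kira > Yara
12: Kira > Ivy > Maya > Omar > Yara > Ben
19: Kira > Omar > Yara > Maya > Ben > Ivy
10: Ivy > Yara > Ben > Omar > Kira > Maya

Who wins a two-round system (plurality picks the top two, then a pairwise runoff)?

Round 1 first-place votes: Maya 13, Ivy 10, Kira 45, Yara 10, Omar 34, Ben 0. Kira and Omar advance.
Runoff: Kira is ranked above Omar on 55 ballots, Omar above Kira on 57.

Omar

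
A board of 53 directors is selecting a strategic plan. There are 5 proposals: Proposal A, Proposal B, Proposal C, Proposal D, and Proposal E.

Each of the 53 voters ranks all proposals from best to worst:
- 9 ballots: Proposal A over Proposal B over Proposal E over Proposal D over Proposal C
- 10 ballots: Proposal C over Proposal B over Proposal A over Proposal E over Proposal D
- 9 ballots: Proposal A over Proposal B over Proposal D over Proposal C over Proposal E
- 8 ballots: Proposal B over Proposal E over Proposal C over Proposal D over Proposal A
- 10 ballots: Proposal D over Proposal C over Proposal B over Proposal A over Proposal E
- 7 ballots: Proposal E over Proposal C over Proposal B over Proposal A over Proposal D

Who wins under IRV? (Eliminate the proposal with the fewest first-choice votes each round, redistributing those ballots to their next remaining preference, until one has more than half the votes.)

Proposal C

Round 1: Proposal A 18, Proposal B 8, Proposal C 10, Proposal D 10, Proposal E 7. Proposal E eliminated.
Round 2: Proposal A 18, Proposal B 8, Proposal C 17, Proposal D 10. Proposal B eliminated.
Round 3: Proposal A 18, Proposal C 25, Proposal D 10. Proposal D eliminated.
Round 4: Proposal A 18, Proposal C 35. Proposal C has a majority (≥27).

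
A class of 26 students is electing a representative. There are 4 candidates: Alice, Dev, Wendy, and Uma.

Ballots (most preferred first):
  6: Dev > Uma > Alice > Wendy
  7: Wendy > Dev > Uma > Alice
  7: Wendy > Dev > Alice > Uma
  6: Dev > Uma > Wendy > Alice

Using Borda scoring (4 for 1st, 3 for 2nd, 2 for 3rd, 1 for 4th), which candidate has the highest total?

Dev

Alice: 6×2 + 7×1 + 7×2 + 6×1 = 39
Dev: 6×4 + 7×3 + 7×3 + 6×4 = 90
Wendy: 6×1 + 7×4 + 7×4 + 6×2 = 74
Uma: 6×3 + 7×2 + 7×1 + 6×3 = 57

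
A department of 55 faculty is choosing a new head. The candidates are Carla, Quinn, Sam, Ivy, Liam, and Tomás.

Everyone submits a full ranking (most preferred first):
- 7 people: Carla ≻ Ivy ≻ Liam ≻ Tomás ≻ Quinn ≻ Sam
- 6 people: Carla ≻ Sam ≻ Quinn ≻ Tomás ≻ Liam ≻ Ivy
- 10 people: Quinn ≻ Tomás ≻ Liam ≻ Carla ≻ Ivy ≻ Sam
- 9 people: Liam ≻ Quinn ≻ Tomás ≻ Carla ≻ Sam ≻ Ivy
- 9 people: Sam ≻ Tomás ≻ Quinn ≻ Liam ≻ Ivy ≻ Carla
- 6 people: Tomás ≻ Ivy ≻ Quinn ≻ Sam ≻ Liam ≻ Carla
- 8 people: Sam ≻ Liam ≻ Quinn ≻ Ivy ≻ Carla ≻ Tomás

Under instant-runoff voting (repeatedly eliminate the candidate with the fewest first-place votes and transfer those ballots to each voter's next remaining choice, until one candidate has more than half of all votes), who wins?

Round 1: Carla 13, Quinn 10, Sam 17, Ivy 0, Liam 9, Tomás 6. Ivy eliminated.
Round 2: Carla 13, Quinn 10, Sam 17, Liam 9, Tomás 6. Tomás eliminated.
Round 3: Carla 13, Quinn 16, Sam 17, Liam 9. Liam eliminated.
Round 4: Carla 13, Quinn 25, Sam 17. Carla eliminated.
Round 5: Quinn 32, Sam 23. Quinn has a majority (≥28).

Quinn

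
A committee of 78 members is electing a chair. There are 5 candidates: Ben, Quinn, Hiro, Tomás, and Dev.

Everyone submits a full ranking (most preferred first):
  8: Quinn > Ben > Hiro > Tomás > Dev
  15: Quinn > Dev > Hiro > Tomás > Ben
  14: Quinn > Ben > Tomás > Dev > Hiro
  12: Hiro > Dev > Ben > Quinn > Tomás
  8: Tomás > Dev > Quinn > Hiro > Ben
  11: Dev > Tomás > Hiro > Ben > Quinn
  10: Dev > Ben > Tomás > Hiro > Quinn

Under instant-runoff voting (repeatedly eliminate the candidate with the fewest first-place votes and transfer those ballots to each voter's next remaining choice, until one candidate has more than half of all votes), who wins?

Round 1: Ben 0, Quinn 37, Hiro 12, Tomás 8, Dev 21. Ben eliminated.
Round 2: Quinn 37, Hiro 12, Tomás 8, Dev 21. Tomás eliminated.
Round 3: Quinn 37, Hiro 12, Dev 29. Hiro eliminated.
Round 4: Quinn 37, Dev 41. Dev has a majority (≥40).

Dev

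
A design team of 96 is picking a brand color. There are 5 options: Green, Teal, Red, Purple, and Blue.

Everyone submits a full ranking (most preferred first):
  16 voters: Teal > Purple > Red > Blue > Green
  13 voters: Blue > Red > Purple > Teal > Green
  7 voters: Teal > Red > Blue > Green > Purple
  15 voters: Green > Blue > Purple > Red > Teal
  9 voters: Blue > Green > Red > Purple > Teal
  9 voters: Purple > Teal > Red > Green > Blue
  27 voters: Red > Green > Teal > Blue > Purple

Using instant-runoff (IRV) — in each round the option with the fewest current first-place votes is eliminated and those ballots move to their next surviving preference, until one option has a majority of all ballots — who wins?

Round 1: Green 15, Teal 23, Red 27, Purple 9, Blue 22. Purple eliminated.
Round 2: Green 15, Teal 32, Red 27, Blue 22. Green eliminated.
Round 3: Teal 32, Red 27, Blue 37. Red eliminated.
Round 4: Teal 59, Blue 37. Teal has a majority (≥49).

Teal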